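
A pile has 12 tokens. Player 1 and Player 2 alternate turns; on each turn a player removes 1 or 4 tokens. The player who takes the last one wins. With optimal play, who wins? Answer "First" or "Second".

i:   0  1  2  3  4  5  6  7  8  9 10 11 12
     L  W  L  W  W  L  W  L  W  W  L  W  L
Position 12 is L, so the second player wins.

Second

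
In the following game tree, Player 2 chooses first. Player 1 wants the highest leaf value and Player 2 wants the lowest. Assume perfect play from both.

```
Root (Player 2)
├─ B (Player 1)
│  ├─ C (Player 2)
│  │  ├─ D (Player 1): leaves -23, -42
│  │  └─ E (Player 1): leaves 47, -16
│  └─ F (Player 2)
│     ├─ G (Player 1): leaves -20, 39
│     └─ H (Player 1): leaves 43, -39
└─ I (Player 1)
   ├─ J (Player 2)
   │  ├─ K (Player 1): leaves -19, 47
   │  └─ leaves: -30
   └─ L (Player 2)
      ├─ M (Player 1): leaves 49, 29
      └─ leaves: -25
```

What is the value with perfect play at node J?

-30

K: max(-19, 47) = 47
J: min(47, -30) = -30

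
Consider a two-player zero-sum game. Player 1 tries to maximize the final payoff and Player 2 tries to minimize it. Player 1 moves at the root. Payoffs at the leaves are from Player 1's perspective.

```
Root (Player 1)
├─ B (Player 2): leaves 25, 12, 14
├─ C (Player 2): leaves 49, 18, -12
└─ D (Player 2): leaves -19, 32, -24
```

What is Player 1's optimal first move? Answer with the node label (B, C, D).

B (Player 2): min(25, 12, 14) = 12
C (Player 2): min(49, 18, -12) = -12
D (Player 2): min(-19, 32, -24) = -24
Root (Player 1): max(12, -12, -24) = 12
Player 1 picks the child with the highest value: B (value 12).

B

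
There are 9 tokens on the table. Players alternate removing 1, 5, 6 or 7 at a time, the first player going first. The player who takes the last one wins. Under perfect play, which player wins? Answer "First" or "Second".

First

Mark each pile size as W (mover wins) or L (mover loses):
i:   0  1  2  3  4  5  6  7  8  9
     L  W  L  W  L  W  W  W  W  W
Position 9 is W, so the first player wins.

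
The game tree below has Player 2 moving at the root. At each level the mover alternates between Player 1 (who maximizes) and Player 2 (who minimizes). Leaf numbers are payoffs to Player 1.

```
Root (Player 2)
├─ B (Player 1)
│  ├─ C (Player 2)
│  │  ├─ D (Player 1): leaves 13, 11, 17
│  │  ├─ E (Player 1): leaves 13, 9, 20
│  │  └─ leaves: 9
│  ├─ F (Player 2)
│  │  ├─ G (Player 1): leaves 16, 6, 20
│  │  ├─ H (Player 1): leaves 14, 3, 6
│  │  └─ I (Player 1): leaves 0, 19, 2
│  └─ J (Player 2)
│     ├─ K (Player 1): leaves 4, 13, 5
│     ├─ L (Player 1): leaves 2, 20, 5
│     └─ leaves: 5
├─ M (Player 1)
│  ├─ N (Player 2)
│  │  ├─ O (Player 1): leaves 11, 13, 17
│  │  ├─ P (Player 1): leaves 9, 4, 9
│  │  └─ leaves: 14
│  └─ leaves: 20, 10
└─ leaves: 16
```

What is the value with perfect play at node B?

14

D: max(13, 11, 17) = 17
E: max(13, 9, 20) = 20
C: min(17, 20, 9) = 9
G: max(16, 6, 20) = 20
H: max(14, 3, 6) = 14
I: max(0, 19, 2) = 19
F: min(20, 14, 19) = 14
K: max(4, 13, 5) = 13
L: max(2, 20, 5) = 20
J: min(13, 20, 5) = 5
B: max(9, 14, 5) = 14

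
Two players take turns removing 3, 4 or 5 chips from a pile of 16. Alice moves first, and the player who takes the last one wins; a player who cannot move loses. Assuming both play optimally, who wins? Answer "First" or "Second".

Positions where the player to move wins (W) vs loses (L):
i:   0  1  2  3  4  5  6  7  8  9 10 11 12 13 14 15 16
     L  L  L  W  W  W  W  W  L  L  L  W  W  W  W  W  L
Position 16 is L, so the second player wins.

Second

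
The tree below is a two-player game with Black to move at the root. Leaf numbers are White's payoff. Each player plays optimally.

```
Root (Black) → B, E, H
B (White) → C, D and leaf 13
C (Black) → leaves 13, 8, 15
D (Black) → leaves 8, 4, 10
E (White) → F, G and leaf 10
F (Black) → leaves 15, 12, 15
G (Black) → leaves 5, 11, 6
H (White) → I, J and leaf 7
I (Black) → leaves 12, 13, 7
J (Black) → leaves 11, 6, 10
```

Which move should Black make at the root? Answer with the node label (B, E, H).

C (Black): min(13, 8, 15) = 8
D (Black): min(8, 4, 10) = 4
B (White): max(8, 4, 13) = 13
F (Black): min(15, 12, 15) = 12
G (Black): min(5, 11, 6) = 5
E (White): max(12, 5, 10) = 12
I (Black): min(12, 13, 7) = 7
J (Black): min(11, 6, 10) = 6
H (White): max(7, 6, 7) = 7
Root (Black): min(13, 12, 7) = 7
Black picks the child with the lowest value: H (value 7).

H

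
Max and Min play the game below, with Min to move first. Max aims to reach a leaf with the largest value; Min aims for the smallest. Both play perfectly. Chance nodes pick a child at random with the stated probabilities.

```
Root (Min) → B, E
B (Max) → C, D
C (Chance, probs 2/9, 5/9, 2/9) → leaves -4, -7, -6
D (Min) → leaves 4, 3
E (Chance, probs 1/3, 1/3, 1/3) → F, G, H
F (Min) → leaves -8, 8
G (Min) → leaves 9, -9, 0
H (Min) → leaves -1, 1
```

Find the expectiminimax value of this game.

-6

C (Chance): 2/9·-4 + 5/9·-7 + 2/9·-6 = -6.11
D (Min): min(4, 3) = 3
B (Max): max(-6.11, 3) = 3
F (Min): min(-8, 8) = -8
G (Min): min(9, -9, 0) = -9
H (Min): min(-1, 1) = -1
E (Chance): 1/3·-8 + 1/3·-9 + 1/3·-1 = -6
Root (Min): min(3, -6) = -6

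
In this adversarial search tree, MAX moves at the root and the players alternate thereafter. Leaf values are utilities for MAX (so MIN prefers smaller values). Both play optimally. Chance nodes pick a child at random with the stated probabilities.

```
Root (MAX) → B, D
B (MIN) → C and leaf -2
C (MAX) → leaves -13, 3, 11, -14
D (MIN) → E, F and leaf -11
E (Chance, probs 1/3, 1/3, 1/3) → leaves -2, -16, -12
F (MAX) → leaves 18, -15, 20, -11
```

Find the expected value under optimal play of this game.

-2

C (MAX): max(-13, 3, 11, -14) = 11
B (MIN): min(11, -2) = -2
E (Chance): 1/3·-2 + 1/3·-16 + 1/3·-12 = -10
F (MAX): max(18, -15, 20, -11) = 20
D (MIN): min(-10, 20, -11) = -11
Root (MAX): max(-2, -11) = -2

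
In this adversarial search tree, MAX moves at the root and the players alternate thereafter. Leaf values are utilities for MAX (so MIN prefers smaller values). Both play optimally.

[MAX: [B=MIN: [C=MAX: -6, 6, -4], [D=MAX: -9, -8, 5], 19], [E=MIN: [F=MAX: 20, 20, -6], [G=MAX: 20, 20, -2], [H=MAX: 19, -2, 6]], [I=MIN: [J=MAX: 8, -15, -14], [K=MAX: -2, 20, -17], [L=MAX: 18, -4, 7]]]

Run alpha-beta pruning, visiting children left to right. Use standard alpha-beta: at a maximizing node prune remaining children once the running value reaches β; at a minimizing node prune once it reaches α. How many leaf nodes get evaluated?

C [α=-∞,β=+∞]: v=6
D [α=-∞,β=6]: v=5
B [α=-∞,β=+∞]: v=5
F [α=5,β=+∞]: v=20
G [α=5,β=20]: v=20 after child 1 ≥ β → β-cutoff, skip 2
H [α=5,β=20]: v=19
E [α=5,β=+∞]: v=19
J [α=19,β=+∞]: v=8
I [α=19,β=+∞]: v=8 after child 1 ≤ α → α-cutoff, skip 2
Root [α=-∞,β=+∞]: v=19
Leaves evaluated: 17 of 25.

17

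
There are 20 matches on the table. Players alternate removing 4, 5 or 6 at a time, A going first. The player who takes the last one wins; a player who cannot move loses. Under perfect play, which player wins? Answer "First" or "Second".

Second

Compute winning (W) and losing (L) positions by backward induction:
i:   0  1  2  3  4  5  6  7  8  9 10 11 12 13 14 15 16 17 18 19 20
     L  L  L  L  W  W  W  W  W  W  L  L  L  L  W  W  W  W  W  W  L
Position 20 is L, so the second player wins.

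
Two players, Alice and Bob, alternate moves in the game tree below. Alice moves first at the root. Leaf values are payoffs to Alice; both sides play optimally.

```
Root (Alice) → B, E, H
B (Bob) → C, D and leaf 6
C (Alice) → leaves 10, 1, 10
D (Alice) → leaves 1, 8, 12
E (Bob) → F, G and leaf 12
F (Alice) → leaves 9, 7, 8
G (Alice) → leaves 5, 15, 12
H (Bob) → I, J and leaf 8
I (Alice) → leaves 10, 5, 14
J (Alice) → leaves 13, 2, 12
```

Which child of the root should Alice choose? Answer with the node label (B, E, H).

C (Alice): max(10, 1, 10) = 10
D (Alice): max(1, 8, 12) = 12
B (Bob): min(10, 12, 6) = 6
F (Alice): max(9, 7, 8) = 9
G (Alice): max(5, 15, 12) = 15
E (Bob): min(9, 15, 12) = 9
I (Alice): max(10, 5, 14) = 14
J (Alice): max(13, 2, 12) = 13
H (Bob): min(14, 13, 8) = 8
Root (Alice): max(6, 9, 8) = 9
Alice picks the child with the highest value: E (value 9).

E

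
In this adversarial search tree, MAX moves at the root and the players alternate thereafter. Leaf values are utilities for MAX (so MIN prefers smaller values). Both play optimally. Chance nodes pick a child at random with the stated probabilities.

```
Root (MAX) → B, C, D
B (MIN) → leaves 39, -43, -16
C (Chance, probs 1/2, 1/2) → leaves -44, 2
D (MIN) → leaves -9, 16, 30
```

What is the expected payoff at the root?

-9

B (MIN): min(39, -43, -16) = -43
C (Chance): 1/2·-44 + 1/2·2 = -21
D (MIN): min(-9, 16, 30) = -9
Root (MAX): max(-43, -21, -9) = -9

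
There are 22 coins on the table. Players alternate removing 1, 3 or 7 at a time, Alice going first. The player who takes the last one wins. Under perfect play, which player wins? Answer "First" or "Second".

Second

Positions where the player to move wins (W) vs loses (L):
i:   0  1  2  3  4  5  6  7  8  9 10 11 12 13 14 15 16 17 18 19 20 21 22
     L  W  L  W  L  W  L  W  L  W  L  W  L  W  L  W  L  W  L  W  L  W  L
Position 22 is L, so the second player wins.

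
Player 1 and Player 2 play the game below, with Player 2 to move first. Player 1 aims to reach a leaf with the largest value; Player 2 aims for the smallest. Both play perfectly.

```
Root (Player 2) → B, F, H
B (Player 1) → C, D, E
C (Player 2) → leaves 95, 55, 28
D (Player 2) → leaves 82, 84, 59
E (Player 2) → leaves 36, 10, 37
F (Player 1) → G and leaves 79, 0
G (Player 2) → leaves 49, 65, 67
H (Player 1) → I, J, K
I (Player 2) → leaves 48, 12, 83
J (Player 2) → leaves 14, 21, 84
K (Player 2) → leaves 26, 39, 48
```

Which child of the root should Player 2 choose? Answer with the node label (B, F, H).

H

C (Player 2): min(95, 55, 28) = 28
D (Player 2): min(82, 84, 59) = 59
E (Player 2): min(36, 10, 37) = 10
B (Player 1): max(28, 59, 10) = 59
G (Player 2): min(49, 65, 67) = 49
F (Player 1): max(49, 79, 0) = 79
I (Player 2): min(48, 12, 83) = 12
J (Player 2): min(14, 21, 84) = 14
K (Player 2): min(26, 39, 48) = 26
H (Player 1): max(12, 14, 26) = 26
Root (Player 2): min(59, 79, 26) = 26
Player 2 picks the child with the lowest value: H (value 26).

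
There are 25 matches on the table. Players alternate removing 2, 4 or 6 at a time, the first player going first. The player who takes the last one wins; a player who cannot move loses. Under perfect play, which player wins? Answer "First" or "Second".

i:   0  1  2  3  4  5  6  7  8  9 10 11 12 13 14 15 16 17 18 19 20 21 22 23 24 25
     L  L  W  W  W  W  W  W  L  L  W  W  W  W  W  W  L  L  W  W  W  W  W  W  L  L
Position 25 is L, so the second player wins.

Second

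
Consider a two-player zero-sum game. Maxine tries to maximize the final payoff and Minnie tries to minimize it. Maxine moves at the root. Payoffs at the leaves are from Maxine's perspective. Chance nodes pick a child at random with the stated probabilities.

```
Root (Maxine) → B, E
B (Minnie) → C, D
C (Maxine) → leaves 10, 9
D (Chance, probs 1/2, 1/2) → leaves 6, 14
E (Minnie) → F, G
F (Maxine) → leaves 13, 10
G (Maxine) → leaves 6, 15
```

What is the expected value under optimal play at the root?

C (Maxine): max(10, 9) = 10
D (Chance): 1/2·6 + 1/2·14 = 10
B (Minnie): min(10, 10) = 10
F (Maxine): max(13, 10) = 13
G (Maxine): max(6, 15) = 15
E (Minnie): min(13, 15) = 13
Root (Maxine): max(10, 13) = 13

13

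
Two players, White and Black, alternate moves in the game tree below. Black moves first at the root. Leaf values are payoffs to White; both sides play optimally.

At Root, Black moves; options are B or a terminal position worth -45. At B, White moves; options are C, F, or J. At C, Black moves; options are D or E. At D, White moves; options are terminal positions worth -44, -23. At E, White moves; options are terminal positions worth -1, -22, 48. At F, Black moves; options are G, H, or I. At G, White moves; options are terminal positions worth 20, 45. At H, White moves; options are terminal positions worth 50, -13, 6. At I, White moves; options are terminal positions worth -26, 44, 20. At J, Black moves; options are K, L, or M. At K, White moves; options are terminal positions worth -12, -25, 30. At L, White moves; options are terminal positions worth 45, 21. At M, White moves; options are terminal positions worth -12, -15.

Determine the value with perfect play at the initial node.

D (White): max(-44, -23) = -23
E (White): max(-1, -22, 48) = 48
C (Black): min(-23, 48) = -23
G (White): max(20, 45) = 45
H (White): max(50, -13, 6) = 50
I (White): max(-26, 44, 20) = 44
F (Black): min(45, 50, 44) = 44
K (White): max(-12, -25, 30) = 30
L (White): max(45, 21) = 45
M (White): max(-12, -15) = -12
J (Black): min(30, 45, -12) = -12
B (White): max(-23, 44, -12) = 44
Root (Black): min(44, -45) = -45

-45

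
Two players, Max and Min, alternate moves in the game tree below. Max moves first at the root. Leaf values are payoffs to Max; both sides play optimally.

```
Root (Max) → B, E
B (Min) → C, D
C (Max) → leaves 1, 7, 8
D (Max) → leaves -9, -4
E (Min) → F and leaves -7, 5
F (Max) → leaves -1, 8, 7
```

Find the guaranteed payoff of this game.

C (Max): max(1, 7, 8) = 8
D (Max): max(-9, -4) = -4
B (Min): min(8, -4) = -4
F (Max): max(-1, 8, 7) = 8
E (Min): min(8, -7, 5) = -7
Root (Max): max(-4, -7) = -4

-4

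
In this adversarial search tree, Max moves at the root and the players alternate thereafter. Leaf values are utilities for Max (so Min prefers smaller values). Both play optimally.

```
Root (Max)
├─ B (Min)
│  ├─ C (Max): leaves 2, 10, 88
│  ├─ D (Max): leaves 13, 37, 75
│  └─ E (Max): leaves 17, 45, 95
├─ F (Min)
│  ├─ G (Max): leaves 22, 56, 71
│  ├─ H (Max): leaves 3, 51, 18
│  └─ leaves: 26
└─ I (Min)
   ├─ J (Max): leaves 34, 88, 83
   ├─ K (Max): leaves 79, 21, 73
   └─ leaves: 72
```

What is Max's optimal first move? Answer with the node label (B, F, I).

C (Max): max(2, 10, 88) = 88
D (Max): max(13, 37, 75) = 75
E (Max): max(17, 45, 95) = 95
B (Min): min(88, 75, 95) = 75
G (Max): max(22, 56, 71) = 71
H (Max): max(3, 51, 18) = 51
F (Min): min(71, 51, 26) = 26
J (Max): max(34, 88, 83) = 88
K (Max): max(79, 21, 73) = 79
I (Min): min(88, 79, 72) = 72
Root (Max): max(75, 26, 72) = 75
Max picks the child with the highest value: B (value 75).

B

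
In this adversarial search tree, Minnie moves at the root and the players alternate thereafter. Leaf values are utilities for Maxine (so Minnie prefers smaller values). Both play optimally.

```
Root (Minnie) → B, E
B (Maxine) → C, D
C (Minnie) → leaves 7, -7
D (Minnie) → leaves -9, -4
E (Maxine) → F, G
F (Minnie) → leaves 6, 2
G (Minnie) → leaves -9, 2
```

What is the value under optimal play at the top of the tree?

-7

C (Minnie): min(7, -7) = -7
D (Minnie): min(-9, -4) = -9
B (Maxine): max(-7, -9) = -7
F (Minnie): min(6, 2) = 2
G (Minnie): min(-9, 2) = -9
E (Maxine): max(2, -9) = 2
Root (Minnie): min(-7, 2) = -7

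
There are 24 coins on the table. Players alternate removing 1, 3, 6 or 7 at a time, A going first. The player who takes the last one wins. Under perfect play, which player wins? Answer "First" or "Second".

Second

Mark each pile size as W (mover wins) or L (mover loses):
i:   0  1  2  3  4  5  6  7  8  9 10 11 12 13 14 15 16 17 18 19 20 21 22 23 24
     L  W  L  W  L  W  W  W  W  W  W  W  L  W  L  W  L  W  W  W  W  W  W  W  L
Position 24 is L, so the second player wins.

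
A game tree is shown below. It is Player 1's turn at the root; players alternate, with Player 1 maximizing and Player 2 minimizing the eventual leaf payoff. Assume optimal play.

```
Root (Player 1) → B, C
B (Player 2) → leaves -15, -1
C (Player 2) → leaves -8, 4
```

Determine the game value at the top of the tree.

-8

B (Player 2): min(-15, -1) = -15
C (Player 2): min(-8, 4) = -8
Root (Player 1): max(-15, -8) = -8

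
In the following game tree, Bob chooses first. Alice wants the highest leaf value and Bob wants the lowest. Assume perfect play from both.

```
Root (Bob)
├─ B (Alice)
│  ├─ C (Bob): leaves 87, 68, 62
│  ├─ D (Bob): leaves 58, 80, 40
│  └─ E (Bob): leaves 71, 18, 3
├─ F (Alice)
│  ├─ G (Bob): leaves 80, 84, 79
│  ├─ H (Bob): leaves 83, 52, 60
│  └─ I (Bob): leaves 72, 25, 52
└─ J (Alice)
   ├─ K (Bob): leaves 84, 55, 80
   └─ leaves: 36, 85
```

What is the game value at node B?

C: min(87, 68, 62) = 62
D: min(58, 80, 40) = 40
E: min(71, 18, 3) = 3
B: max(62, 40, 3) = 62

62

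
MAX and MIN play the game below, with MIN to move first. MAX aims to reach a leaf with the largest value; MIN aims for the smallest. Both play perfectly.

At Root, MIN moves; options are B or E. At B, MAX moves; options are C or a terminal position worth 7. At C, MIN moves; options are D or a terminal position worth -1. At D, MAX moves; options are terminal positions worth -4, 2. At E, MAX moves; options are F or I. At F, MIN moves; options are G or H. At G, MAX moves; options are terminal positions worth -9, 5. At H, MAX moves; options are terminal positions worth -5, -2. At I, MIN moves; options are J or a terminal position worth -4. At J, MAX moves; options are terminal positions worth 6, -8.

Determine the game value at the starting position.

-2

D (MAX): max(-4, 2) = 2
C (MIN): min(2, -1) = -1
B (MAX): max(-1, 7) = 7
G (MAX): max(-9, 5) = 5
H (MAX): max(-5, -2) = -2
F (MIN): min(5, -2) = -2
J (MAX): max(6, -8) = 6
I (MIN): min(6, -4) = -4
E (MAX): max(-2, -4) = -2
Root (MIN): min(7, -2) = -2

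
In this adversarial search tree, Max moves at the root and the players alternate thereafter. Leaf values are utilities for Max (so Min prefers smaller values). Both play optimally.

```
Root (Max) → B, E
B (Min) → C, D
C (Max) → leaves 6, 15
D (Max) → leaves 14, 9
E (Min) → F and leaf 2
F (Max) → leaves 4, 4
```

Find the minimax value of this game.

14

C (Max): max(6, 15) = 15
D (Max): max(14, 9) = 14
B (Min): min(15, 14) = 14
F (Max): max(4, 4) = 4
E (Min): min(4, 2) = 2
Root (Max): max(14, 2) = 14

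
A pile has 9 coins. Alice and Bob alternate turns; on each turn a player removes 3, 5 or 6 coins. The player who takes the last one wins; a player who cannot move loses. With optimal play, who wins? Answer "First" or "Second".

Second

Mark each pile size as W (mover wins) or L (mover loses):
i:   0  1  2  3  4  5  6  7  8  9
     L  L  L  W  W  W  W  W  W  L
Position 9 is L, so the second player wins.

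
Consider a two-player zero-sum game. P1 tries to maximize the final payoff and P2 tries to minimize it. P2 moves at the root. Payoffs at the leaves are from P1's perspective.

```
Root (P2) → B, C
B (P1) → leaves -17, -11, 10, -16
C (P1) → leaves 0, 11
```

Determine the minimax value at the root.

B (P1): max(-17, -11, 10, -16) = 10
C (P1): max(0, 11) = 11
Root (P2): min(10, 11) = 10

10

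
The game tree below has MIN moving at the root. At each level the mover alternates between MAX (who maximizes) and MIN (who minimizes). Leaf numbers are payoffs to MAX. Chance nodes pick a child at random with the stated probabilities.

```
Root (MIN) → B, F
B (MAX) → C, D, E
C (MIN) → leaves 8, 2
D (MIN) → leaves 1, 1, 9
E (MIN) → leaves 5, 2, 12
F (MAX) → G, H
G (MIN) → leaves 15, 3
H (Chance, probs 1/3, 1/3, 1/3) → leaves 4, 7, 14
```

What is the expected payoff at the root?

C (MIN): min(8, 2) = 2
D (MIN): min(1, 1, 9) = 1
E (MIN): min(5, 2, 12) = 2
B (MAX): max(2, 1, 2) = 2
G (MIN): min(15, 3) = 3
H (Chance): 1/3·4 + 1/3·7 + 1/3·14 = 8.33
F (MAX): max(3, 8.33) = 8.33
Root (MIN): min(2, 8.33) = 2

2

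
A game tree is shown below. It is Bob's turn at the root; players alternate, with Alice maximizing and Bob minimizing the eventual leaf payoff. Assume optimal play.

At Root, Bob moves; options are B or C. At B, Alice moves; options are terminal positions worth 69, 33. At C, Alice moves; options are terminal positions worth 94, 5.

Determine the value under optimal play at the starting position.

B (Alice): max(69, 33) = 69
C (Alice): max(94, 5) = 94
Root (Bob): min(69, 94) = 69

69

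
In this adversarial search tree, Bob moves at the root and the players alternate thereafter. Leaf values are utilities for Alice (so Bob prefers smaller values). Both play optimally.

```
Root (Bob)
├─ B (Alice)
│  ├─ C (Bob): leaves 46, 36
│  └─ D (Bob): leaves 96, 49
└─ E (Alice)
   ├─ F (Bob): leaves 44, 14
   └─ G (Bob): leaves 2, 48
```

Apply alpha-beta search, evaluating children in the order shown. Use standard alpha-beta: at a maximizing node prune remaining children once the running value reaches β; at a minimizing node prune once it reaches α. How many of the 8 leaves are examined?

7

C [α=-∞,β=+∞]: v=36
D [α=36,β=+∞]: v=49
B [α=-∞,β=+∞]: v=49
F [α=-∞,β=49]: v=14
G [α=14,β=49]: v=2 after child 1 ≤ α → α-cutoff, skip 1
E [α=-∞,β=49]: v=14
Root [α=-∞,β=+∞]: v=14
Leaves evaluated: 7 of 8.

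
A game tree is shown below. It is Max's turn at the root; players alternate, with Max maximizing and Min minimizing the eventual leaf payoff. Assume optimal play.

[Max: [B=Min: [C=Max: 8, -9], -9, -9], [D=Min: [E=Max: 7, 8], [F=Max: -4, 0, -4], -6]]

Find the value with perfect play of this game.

C (Max): max(8, -9) = 8
B (Min): min(8, -9, -9) = -9
E (Max): max(7, 8) = 8
F (Max): max(-4, 0, -4) = 0
D (Min): min(8, 0, -6) = -6
Root (Max): max(-9, -6) = -6

-6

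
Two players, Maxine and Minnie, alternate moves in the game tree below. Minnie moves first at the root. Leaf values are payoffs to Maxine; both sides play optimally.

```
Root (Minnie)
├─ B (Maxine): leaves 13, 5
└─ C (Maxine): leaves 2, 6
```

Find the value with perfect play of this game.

6

B (Maxine): max(13, 5) = 13
C (Maxine): max(2, 6) = 6
Root (Minnie): min(13, 6) = 6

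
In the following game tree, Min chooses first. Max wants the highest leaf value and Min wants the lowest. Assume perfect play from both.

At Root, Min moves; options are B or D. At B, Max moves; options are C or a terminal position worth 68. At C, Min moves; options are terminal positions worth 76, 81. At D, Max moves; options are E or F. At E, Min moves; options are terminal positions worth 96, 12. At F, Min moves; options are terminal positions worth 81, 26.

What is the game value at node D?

26

E: min(96, 12) = 12
F: min(81, 26) = 26
D: max(12, 26) = 26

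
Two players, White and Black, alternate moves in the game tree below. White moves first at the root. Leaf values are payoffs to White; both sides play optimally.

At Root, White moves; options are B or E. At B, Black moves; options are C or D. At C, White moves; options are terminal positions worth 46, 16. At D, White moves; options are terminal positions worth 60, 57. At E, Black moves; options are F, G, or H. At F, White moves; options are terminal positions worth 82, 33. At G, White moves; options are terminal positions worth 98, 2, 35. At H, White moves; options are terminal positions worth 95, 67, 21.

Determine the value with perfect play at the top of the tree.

82

C (White): max(46, 16) = 46
D (White): max(60, 57) = 60
B (Black): min(46, 60) = 46
F (White): max(82, 33) = 82
G (White): max(98, 2, 35) = 98
H (White): max(95, 67, 21) = 95
E (Black): min(82, 98, 95) = 82
Root (White): max(46, 82) = 82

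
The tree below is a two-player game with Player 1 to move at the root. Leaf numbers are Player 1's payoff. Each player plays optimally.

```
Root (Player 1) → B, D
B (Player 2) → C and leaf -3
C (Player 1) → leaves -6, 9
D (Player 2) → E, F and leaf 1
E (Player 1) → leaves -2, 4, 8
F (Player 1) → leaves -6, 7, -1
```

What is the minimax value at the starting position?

C (Player 1): max(-6, 9) = 9
B (Player 2): min(9, -3) = -3
E (Player 1): max(-2, 4, 8) = 8
F (Player 1): max(-6, 7, -1) = 7
D (Player 2): min(8, 7, 1) = 1
Root (Player 1): max(-3, 1) = 1

1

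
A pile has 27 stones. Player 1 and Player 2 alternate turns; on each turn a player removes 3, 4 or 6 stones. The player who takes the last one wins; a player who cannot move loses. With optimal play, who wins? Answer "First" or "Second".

Second

Mark each pile size as W (mover wins) or L (mover loses):
i:   0  1  2  3  4  5  6  7  8  9 10 11 12 13 14 15 16 17 18 19 20 21 22 23 24 25 26 27
     L  L  L  W  W  W  W  W  W  L  L  L  W  W  W  W  W  W  L  L  L  W  W  W  W  W  W  L
Position 27 is L, so the second player wins.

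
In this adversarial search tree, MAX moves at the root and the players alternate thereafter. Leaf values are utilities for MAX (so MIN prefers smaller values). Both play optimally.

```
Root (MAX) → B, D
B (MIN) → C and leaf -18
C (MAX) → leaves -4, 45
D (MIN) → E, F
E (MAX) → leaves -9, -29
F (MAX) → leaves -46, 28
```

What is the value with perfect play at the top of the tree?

C (MAX): max(-4, 45) = 45
B (MIN): min(45, -18) = -18
E (MAX): max(-9, -29) = -9
F (MAX): max(-46, 28) = 28
D (MIN): min(-9, 28) = -9
Root (MAX): max(-18, -9) = -9

-9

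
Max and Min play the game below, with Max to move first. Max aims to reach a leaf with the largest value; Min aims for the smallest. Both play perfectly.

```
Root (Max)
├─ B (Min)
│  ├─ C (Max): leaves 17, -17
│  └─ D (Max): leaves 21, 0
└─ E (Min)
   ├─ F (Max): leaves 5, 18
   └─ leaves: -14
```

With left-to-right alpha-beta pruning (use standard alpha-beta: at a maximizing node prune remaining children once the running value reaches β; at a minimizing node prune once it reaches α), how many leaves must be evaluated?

6

C [α=-∞,β=+∞]: v=17
D [α=-∞,β=17]: v=21 after child 1 ≥ β → β-cutoff, skip 1
B [α=-∞,β=+∞]: v=17
F [α=17,β=+∞]: v=18
E [α=17,β=+∞]: v=-14
Root [α=-∞,β=+∞]: v=17
Leaves evaluated: 6 of 7.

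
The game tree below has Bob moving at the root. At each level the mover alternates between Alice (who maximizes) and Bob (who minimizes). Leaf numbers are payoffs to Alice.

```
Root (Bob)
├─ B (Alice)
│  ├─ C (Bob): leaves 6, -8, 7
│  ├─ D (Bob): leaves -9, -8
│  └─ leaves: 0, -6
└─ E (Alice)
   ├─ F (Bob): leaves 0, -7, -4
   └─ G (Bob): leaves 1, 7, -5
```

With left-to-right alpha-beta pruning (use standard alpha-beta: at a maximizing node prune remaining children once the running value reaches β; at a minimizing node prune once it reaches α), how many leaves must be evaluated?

12

C [α=-∞,β=+∞]: v=-8
D [α=-8,β=+∞]: v=-9 after child 1 ≤ α → α-cutoff, skip 1
B [α=-∞,β=+∞]: v=0
F [α=-∞,β=0]: v=-7
G [α=-7,β=0]: v=-5
E [α=-∞,β=0]: v=-5
Root [α=-∞,β=+∞]: v=-5
Leaves evaluated: 12 of 13.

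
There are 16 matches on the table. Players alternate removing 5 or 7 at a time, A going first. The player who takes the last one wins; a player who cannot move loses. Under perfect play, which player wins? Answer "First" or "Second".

Second

Mark each pile size as W (mover wins) or L (mover loses):
i:   0  1  2  3  4  5  6  7  8  9 10 11 12 13 14 15 16
     L  L  L  L  L  W  W  W  W  W  W  W  L  L  L  L  L
Position 16 is L, so the second player wins.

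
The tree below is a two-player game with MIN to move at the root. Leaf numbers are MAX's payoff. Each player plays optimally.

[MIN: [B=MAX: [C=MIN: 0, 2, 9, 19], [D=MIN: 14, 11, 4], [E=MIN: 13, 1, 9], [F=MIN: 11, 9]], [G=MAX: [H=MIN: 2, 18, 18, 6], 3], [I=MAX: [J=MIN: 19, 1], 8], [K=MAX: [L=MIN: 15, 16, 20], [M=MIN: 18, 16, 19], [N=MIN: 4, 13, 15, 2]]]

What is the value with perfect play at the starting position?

C (MIN): min(0, 2, 9, 19) = 0
D (MIN): min(14, 11, 4) = 4
E (MIN): min(13, 1, 9) = 1
F (MIN): min(11, 9) = 9
B (MAX): max(0, 4, 1, 9) = 9
H (MIN): min(2, 18, 18, 6) = 2
G (MAX): max(2, 3) = 3
J (MIN): min(19, 1) = 1
I (MAX): max(1, 8) = 8
L (MIN): min(15, 16, 20) = 15
M (MIN): min(18, 16, 19) = 16
N (MIN): min(4, 13, 15, 2) = 2
K (MAX): max(15, 16, 2) = 16
Root (MIN): min(9, 3, 8, 16) = 3

3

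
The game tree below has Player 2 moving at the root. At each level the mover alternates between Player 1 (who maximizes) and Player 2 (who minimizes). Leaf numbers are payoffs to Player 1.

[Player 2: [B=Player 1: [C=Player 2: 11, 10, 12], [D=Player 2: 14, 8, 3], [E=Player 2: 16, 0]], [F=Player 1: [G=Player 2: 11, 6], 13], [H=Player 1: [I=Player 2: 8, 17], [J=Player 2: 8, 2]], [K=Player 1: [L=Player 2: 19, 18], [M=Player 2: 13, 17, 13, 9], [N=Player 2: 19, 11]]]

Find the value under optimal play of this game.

8

C (Player 2): min(11, 10, 12) = 10
D (Player 2): min(14, 8, 3) = 3
E (Player 2): min(16, 0) = 0
B (Player 1): max(10, 3, 0) = 10
G (Player 2): min(11, 6) = 6
F (Player 1): max(6, 13) = 13
I (Player 2): min(8, 17) = 8
J (Player 2): min(8, 2) = 2
H (Player 1): max(8, 2) = 8
L (Player 2): min(19, 18) = 18
M (Player 2): min(13, 17, 13, 9) = 9
N (Player 2): min(19, 11) = 11
K (Player 1): max(18, 9, 11) = 18
Root (Player 2): min(10, 13, 8, 18) = 8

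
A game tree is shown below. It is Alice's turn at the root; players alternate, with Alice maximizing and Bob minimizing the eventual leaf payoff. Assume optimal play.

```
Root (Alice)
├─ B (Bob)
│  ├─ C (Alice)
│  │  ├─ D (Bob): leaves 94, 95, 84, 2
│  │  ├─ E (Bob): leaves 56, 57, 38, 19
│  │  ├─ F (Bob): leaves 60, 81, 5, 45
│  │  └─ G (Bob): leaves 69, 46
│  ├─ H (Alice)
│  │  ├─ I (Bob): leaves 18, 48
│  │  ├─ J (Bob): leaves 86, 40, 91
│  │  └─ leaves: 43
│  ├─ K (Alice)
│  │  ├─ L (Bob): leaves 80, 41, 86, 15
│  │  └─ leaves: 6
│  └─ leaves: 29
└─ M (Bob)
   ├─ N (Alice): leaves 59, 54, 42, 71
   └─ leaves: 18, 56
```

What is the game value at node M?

18

N: max(59, 54, 42, 71) = 71
M: min(71, 18, 56) = 18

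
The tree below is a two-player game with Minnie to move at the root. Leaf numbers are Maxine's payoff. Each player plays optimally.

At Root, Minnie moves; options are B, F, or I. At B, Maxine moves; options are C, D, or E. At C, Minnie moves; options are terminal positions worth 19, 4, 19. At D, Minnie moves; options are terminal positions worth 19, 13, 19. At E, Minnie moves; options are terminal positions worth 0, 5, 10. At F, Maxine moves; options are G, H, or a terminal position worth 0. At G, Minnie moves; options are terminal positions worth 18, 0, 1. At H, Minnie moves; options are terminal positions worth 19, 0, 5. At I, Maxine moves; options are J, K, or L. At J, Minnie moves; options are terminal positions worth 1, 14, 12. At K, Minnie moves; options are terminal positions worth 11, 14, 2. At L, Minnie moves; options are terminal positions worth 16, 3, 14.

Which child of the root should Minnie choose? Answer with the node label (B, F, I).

F

C (Minnie): min(19, 4, 19) = 4
D (Minnie): min(19, 13, 19) = 13
E (Minnie): min(0, 5, 10) = 0
B (Maxine): max(4, 13, 0) = 13
G (Minnie): min(18, 0, 1) = 0
H (Minnie): min(19, 0, 5) = 0
F (Maxine): max(0, 0, 0) = 0
J (Minnie): min(1, 14, 12) = 1
K (Minnie): min(11, 14, 2) = 2
L (Minnie): min(16, 3, 14) = 3
I (Maxine): max(1, 2, 3) = 3
Root (Minnie): min(13, 0, 3) = 0
Minnie picks the child with the lowest value: F (value 0).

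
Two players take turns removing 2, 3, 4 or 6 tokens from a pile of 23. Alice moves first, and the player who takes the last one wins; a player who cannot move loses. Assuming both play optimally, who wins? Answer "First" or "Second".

First

W/L table (W = player to move can force a win):
i:   0  1  2  3  4  5  6  7  8  9 10 11 12 13 14 15 16 17 18 19 20 21 22 23
     L  L  W  W  W  W  W  W  L  L  W  W  W  W  W  W  L  L  W  W  W  W  W  W
Position 23 is W, so the first player wins.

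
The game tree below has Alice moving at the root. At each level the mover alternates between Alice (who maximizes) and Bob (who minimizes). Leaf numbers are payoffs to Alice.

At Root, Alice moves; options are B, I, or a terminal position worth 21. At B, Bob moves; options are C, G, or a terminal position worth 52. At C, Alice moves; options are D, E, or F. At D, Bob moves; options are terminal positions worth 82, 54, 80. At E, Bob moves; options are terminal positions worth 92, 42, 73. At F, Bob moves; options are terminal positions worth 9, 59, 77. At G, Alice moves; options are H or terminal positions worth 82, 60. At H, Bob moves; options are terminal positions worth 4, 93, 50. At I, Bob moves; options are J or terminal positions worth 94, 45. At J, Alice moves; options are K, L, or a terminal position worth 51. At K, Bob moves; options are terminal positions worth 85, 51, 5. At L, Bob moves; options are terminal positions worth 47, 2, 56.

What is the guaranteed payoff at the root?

D (Bob): min(82, 54, 80) = 54
E (Bob): min(92, 42, 73) = 42
F (Bob): min(9, 59, 77) = 9
C (Alice): max(54, 42, 9) = 54
H (Bob): min(4, 93, 50) = 4
G (Alice): max(4, 82, 60) = 82
B (Bob): min(54, 82, 52) = 52
K (Bob): min(85, 51, 5) = 5
L (Bob): min(47, 2, 56) = 2
J (Alice): max(5, 2, 51) = 51
I (Bob): min(51, 94, 45) = 45
Root (Alice): max(52, 45, 21) = 52

52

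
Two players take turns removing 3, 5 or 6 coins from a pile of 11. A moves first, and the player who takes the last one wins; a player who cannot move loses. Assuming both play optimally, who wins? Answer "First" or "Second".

Mark each pile size as W (mover wins) or L (mover loses):
i:   0  1  2  3  4  5  6  7  8  9 10 11
     L  L  L  W  W  W  W  W  W  L  L  L
Position 11 is L, so the second player wins.

Second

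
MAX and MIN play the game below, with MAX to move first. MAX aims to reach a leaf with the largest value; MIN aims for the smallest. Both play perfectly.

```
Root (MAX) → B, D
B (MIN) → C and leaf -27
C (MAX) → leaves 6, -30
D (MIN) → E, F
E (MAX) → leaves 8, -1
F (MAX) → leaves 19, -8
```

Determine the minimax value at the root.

C (MAX): max(6, -30) = 6
B (MIN): min(6, -27) = -27
E (MAX): max(8, -1) = 8
F (MAX): max(19, -8) = 19
D (MIN): min(8, 19) = 8
Root (MAX): max(-27, 8) = 8

8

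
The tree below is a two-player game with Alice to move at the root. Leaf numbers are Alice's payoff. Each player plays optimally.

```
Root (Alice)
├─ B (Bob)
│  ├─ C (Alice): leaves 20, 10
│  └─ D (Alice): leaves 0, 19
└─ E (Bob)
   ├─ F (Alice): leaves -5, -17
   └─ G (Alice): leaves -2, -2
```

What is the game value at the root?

C (Alice): max(20, 10) = 20
D (Alice): max(0, 19) = 19
B (Bob): min(20, 19) = 19
F (Alice): max(-5, -17) = -5
G (Alice): max(-2, -2) = -2
E (Bob): min(-5, -2) = -5
Root (Alice): max(19, -5) = 19

19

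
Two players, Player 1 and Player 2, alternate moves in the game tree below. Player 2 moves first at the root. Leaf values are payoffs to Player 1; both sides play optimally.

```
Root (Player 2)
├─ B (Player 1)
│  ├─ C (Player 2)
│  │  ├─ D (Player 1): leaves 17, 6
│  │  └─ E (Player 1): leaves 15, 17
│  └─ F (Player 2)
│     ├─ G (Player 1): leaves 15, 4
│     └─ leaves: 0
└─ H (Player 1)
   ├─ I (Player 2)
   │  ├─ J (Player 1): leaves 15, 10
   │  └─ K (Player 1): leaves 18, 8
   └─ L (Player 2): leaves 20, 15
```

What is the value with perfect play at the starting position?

D (Player 1): max(17, 6) = 17
E (Player 1): max(15, 17) = 17
C (Player 2): min(17, 17) = 17
G (Player 1): max(15, 4) = 15
F (Player 2): min(15, 0) = 0
B (Player 1): max(17, 0) = 17
J (Player 1): max(15, 10) = 15
K (Player 1): max(18, 8) = 18
I (Player 2): min(15, 18) = 15
L (Player 2): min(20, 15) = 15
H (Player 1): max(15, 15) = 15
Root (Player 2): min(17, 15) = 15

15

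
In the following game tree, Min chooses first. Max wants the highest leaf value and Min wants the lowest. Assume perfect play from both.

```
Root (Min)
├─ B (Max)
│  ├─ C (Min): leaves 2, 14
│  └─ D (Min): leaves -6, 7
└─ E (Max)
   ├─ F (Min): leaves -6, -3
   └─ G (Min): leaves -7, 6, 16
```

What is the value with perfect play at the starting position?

-6

C (Min): min(2, 14) = 2
D (Min): min(-6, 7) = -6
B (Max): max(2, -6) = 2
F (Min): min(-6, -3) = -6
G (Min): min(-7, 6, 16) = -7
E (Max): max(-6, -7) = -6
Root (Min): min(2, -6) = -6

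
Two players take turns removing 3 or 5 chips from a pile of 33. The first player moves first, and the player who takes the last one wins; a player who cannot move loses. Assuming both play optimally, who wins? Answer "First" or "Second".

Second

i:   0  1  2  3  4  5  6  7  8  9 10 11 12 13 14 15 16 17 18 19 20 21 22 23 24 25 26 27 28 29 30 31 32 33
     L  L  L  W  W  W  W  W  L  L  L  W  W  W  W  W  L  L  L  W  W  W  W  W  L  L  L  W  W  W  W  W  L  L
Position 33 is L, so the second player wins.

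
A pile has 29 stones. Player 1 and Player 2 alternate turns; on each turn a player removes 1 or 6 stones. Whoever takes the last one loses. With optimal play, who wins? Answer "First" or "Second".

Compute winning (W) and losing (L) positions by backward induction:
i:   0  1  2  3  4  5  6  7  8  9 10 11 12 13 14 15 16 17 18 19 20 21 22 23 24 25 26 27 28 29
     W  L  W  L  W  L  W  W  L  W  L  W  L  W  W  L  W  L  W  L  W  W  L  W  L  W  L  W  W  L
Position 29 is L, so the second player wins.

Second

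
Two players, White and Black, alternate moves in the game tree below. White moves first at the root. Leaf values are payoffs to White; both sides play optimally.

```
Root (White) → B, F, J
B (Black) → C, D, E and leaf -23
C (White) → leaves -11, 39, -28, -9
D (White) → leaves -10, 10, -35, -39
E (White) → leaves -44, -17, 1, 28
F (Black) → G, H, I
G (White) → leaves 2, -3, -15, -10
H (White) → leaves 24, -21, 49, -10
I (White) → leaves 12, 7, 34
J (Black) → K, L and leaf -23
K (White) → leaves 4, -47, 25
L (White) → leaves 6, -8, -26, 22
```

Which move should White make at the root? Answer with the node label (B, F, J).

F

C (White): max(-11, 39, -28, -9) = 39
D (White): max(-10, 10, -35, -39) = 10
E (White): max(-44, -17, 1, 28) = 28
B (Black): min(39, 10, 28, -23) = -23
G (White): max(2, -3, -15, -10) = 2
H (White): max(24, -21, 49, -10) = 49
I (White): max(12, 7, 34) = 34
F (Black): min(2, 49, 34) = 2
K (White): max(4, -47, 25) = 25
L (White): max(6, -8, -26, 22) = 22
J (Black): min(25, 22, -23) = -23
Root (White): max(-23, 2, -23) = 2
White picks the child with the highest value: F (value 2).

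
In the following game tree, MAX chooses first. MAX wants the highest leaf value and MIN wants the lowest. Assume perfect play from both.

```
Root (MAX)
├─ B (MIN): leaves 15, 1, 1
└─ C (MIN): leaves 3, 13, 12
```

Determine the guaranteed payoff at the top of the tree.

B (MIN): min(15, 1, 1) = 1
C (MIN): min(3, 13, 12) = 3
Root (MAX): max(1, 3) = 3

3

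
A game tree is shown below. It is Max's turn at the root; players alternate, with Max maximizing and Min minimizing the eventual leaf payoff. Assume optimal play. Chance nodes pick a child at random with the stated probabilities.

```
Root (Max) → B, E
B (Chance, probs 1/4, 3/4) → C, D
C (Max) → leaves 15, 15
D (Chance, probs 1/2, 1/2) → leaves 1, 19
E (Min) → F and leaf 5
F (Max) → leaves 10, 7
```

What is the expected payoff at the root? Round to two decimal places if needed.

11.25

C (Max): max(15, 15) = 15
D (Chance): 1/2·1 + 1/2·19 = 10
B (Chance): 1/4·15 + 3/4·10 = 11.25
F (Max): max(10, 7) = 10
E (Min): min(10, 5) = 5
Root (Max): max(11.25, 5) = 11.25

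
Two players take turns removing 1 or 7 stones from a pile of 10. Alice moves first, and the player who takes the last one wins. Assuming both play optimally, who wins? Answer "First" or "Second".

Mark each pile size as W (mover wins) or L (mover loses):
i:   0  1  2  3  4  5  6  7  8  9 10
     L  W  L  W  L  W  L  W  L  W  L
Position 10 is L, so the second player wins.

Second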